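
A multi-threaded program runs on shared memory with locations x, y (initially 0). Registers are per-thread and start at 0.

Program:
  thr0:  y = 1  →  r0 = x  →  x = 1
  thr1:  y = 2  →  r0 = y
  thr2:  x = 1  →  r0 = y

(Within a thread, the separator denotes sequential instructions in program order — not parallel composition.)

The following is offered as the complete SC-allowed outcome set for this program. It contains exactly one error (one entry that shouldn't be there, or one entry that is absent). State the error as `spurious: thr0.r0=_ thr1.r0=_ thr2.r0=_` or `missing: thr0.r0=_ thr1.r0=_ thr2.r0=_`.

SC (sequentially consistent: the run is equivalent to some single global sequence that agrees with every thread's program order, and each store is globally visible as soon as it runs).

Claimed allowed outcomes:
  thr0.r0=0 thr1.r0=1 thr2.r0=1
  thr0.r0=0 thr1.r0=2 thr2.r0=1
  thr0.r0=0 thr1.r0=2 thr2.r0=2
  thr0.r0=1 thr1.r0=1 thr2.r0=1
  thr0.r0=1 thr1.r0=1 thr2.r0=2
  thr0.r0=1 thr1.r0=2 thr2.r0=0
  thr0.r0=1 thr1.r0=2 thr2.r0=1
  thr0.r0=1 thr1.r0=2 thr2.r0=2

missing: thr0.r0=1 thr1.r0=1 thr2.r0=0

outcome vector order: (thr0.r0,thr1.r0,thr2.r0)
under SC → 0/1/1 0/2/1 0/2/2 1/1/0 1/1/1 1/1/2 1/2/0 1/2/1 1/2/2
SC∖claimed = {1/1/0}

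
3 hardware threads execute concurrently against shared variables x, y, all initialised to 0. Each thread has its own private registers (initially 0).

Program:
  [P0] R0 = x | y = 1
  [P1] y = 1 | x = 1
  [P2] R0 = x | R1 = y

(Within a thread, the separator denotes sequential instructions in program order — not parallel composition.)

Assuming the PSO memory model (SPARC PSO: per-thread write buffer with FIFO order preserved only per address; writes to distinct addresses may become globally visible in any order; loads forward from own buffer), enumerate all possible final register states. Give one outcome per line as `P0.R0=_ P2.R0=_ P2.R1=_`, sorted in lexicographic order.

P0.R0=0 P2.R0=0 P2.R1=0
P0.R0=0 P2.R0=0 P2.R1=1
P0.R0=0 P2.R0=1 P2.R1=0
P0.R0=0 P2.R0=1 P2.R1=1
P0.R0=1 P2.R0=0 P2.R1=0
P0.R0=1 P2.R0=0 P2.R1=1
P0.R0=1 P2.R0=1 P2.R1=0
P0.R0=1 P2.R0=1 P2.R1=1

outcome vector order: (P0.R0,P2.R0,P2.R1)
|PSO outcomes| = 8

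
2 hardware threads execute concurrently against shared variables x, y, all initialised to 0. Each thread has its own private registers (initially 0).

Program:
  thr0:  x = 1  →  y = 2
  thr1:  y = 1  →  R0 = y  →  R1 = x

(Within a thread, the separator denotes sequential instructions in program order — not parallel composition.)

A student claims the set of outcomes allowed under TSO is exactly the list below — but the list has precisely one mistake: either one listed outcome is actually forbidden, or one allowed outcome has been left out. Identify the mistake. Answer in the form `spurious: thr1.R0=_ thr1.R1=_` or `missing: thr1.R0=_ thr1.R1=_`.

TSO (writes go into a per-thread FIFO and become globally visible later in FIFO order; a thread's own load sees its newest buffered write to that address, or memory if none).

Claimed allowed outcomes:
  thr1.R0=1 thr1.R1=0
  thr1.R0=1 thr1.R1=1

missing: thr1.R0=2 thr1.R1=1

outcome vector order: (thr1.R0,thr1.R1)
TSO: 3 outcomes — {(1,0), (1,1), (2,1)}
TSO∖claimed = {(2,1)}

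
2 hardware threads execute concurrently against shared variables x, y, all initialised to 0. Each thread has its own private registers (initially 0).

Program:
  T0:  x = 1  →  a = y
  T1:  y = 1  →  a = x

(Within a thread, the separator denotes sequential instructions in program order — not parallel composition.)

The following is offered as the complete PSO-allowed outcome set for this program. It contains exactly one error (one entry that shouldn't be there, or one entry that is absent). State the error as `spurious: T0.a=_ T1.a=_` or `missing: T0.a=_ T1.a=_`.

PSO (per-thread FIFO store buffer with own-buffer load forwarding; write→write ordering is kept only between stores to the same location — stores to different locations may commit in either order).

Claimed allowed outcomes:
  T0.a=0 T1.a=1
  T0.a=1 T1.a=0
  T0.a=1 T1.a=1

outcome vector order: (T0.a,T1.a)
under PSO → 00, 01, 10, 11
PSO∖claimed = {00}

missing: T0.a=0 T1.a=0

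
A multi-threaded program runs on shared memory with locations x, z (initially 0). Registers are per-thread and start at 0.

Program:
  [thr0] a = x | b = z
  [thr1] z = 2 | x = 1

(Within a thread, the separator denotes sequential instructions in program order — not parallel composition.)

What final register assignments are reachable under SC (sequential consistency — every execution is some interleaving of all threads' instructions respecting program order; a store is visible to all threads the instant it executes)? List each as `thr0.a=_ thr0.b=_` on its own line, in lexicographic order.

thr0.a=0 thr0.b=0
thr0.a=0 thr0.b=2
thr0.a=1 thr0.b=2

outcome vector order: (thr0.a,thr0.b)
|SC outcomes| = 3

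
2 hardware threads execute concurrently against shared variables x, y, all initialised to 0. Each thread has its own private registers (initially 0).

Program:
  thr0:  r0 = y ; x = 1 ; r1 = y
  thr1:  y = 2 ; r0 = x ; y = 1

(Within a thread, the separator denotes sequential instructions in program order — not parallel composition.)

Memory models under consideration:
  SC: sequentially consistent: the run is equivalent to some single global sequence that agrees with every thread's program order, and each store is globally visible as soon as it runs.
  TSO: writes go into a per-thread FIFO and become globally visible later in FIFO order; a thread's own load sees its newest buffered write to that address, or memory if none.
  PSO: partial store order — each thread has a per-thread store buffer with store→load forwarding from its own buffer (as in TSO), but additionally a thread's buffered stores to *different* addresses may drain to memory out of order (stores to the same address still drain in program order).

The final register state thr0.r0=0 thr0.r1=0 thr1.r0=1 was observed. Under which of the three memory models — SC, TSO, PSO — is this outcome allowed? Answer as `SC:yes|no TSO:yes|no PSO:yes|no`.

SC:yes TSO:yes PSO:yes

outcome vector order: (thr0.r0,thr0.r1,thr1.r0)
[SC] allowed = {<0 0 1>; <0 1 0>; <0 1 1>; <0 2 0>; <0 2 1>; <1 1 0>; <2 1 0>; <2 1 1>; <2 2 0>; <2 2 1>}
[TSO] allowed = {<0 0 0>; <0 0 1>; <0 1 0>; <0 1 1>; <0 2 0>; <0 2 1>; <1 1 0>; <2 1 0>; <2 1 1>; <2 2 0>; <2 2 1>}
[PSO] allowed = {<0 0 0>; <0 0 1>; <0 1 0>; <0 1 1>; <0 2 0>; <0 2 1>; <1 1 0>; <2 1 0>; <2 1 1>; <2 2 0>; <2 2 1>}
target <0 0 1> ∈ {SC,TSO,PSO}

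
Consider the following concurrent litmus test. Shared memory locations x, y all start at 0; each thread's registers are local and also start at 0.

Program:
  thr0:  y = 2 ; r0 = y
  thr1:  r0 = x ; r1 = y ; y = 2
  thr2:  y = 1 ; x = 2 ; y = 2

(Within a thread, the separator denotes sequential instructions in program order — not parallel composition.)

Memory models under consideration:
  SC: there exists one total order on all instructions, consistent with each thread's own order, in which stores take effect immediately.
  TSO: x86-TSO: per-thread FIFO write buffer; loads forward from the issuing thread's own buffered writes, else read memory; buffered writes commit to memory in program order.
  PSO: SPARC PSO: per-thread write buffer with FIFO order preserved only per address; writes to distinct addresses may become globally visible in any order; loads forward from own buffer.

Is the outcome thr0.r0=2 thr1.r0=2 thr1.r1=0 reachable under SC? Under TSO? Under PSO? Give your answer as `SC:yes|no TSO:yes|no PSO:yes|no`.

SC:no TSO:no PSO:yes

outcome vector order: (thr0.r0,thr1.r0,thr1.r1)
SC: 10 outcomes — {1/0/0; 1/0/1; 1/0/2; 1/2/1; 1/2/2; 2/0/0; 2/0/1; 2/0/2; 2/2/1; 2/2/2}
TSO: 10 outcomes — {1/0/0; 1/0/1; 1/0/2; 1/2/1; 1/2/2; 2/0/0; 2/0/1; 2/0/2; 2/2/1; 2/2/2}
PSO: 12 outcomes — {1/0/0; 1/0/1; 1/0/2; 1/2/0; 1/2/1; 1/2/2; 2/0/0; 2/0/1; 2/0/2; 2/2/0; 2/2/1; 2/2/2}
target 2/2/0 ∈ {PSO}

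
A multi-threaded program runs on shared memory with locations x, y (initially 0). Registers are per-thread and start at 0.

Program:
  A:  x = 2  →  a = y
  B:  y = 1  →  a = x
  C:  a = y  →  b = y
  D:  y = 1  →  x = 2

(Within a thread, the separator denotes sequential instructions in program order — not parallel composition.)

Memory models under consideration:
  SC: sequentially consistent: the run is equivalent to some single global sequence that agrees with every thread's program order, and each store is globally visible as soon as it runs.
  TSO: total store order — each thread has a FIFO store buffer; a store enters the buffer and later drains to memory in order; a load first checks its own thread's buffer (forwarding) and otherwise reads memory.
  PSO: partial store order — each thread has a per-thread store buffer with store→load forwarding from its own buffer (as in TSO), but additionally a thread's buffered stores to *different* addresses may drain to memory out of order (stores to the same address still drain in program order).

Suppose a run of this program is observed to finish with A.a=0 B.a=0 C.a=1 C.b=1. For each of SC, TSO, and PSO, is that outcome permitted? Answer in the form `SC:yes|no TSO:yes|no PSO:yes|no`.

SC:no TSO:yes PSO:yes

outcome vector order: (A.a,B.a,C.a,C.b)
under SC → <0 2 0 0>; <0 2 0 1>; <0 2 1 1>; <1 0 0 0>; <1 0 0 1>; <1 0 1 1>; <1 2 0 0>; <1 2 0 1>; <1 2 1 1>
under TSO → <0 0 0 0>; <0 0 0 1>; <0 0 1 1>; <0 2 0 0>; <0 2 0 1>; <0 2 1 1>; <1 0 0 0>; <1 0 0 1>; <1 0 1 1>; <1 2 0 0>; <1 2 0 1>; <1 2 1 1>
under PSO → <0 0 0 0>; <0 0 0 1>; <0 0 1 1>; <0 2 0 0>; <0 2 0 1>; <0 2 1 1>; <1 0 0 0>; <1 0 0 1>; <1 0 1 1>; <1 2 0 0>; <1 2 0 1>; <1 2 1 1>
target <0 0 1 1> ∈ {TSO,PSO}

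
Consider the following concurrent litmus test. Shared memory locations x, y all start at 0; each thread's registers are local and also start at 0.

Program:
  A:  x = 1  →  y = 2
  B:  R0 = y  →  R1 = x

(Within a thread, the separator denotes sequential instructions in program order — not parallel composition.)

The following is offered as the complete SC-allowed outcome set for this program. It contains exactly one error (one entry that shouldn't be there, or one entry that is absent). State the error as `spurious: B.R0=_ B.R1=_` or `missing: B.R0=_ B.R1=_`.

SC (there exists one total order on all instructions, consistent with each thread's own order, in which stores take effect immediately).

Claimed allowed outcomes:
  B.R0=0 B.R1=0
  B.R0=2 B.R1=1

outcome vector order: (B.R0,B.R1)
SC (3): 0/0 0/1 2/1
SC∖claimed = {0/1}

missing: B.R0=0 B.R1=1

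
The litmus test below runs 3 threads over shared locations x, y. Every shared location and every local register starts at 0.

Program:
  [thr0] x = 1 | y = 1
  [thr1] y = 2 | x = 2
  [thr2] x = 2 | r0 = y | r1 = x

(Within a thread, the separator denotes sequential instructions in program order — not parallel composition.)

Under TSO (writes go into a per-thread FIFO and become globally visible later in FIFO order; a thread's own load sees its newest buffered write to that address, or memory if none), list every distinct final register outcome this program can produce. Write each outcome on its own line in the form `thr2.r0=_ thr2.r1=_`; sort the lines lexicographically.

thr2.r0=0 thr2.r1=1
thr2.r0=0 thr2.r1=2
thr2.r0=1 thr2.r1=1
thr2.r0=1 thr2.r1=2
thr2.r0=2 thr2.r1=1
thr2.r0=2 thr2.r1=2

outcome vector order: (thr2.r0,thr2.r1)
|TSO outcomes| = 6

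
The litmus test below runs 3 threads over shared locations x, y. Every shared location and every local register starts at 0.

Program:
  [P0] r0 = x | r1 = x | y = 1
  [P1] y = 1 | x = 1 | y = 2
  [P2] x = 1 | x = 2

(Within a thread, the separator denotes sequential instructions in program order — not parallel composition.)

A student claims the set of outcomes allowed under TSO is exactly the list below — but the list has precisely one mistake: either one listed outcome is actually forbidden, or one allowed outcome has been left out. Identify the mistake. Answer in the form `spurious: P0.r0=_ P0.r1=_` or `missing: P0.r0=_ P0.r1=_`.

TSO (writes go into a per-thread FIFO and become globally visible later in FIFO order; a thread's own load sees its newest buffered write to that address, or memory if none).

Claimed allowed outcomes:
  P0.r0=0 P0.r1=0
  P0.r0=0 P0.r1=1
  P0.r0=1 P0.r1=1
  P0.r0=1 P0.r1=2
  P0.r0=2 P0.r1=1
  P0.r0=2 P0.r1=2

missing: P0.r0=0 P0.r1=2

outcome vector order: (P0.r0,P0.r1)
TSO (7): 00 01 02 11 12 21 22
TSO∖claimed = {02}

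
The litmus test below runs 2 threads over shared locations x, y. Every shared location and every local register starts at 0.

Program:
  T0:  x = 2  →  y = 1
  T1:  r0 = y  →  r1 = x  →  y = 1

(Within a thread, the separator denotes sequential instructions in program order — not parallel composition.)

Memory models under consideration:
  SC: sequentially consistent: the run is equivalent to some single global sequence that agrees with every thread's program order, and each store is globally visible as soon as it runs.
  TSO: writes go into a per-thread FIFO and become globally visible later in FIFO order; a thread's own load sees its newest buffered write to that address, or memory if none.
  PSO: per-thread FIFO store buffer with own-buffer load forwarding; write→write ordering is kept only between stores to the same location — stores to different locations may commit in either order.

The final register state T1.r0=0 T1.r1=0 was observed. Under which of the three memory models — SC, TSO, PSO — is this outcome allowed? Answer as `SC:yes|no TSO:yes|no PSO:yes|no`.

outcome vector order: (T1.r0,T1.r1)
SC (3): 0/0, 0/2, 1/2
TSO (3): 0/0, 0/2, 1/2
PSO (4): 0/0, 0/2, 1/0, 1/2
target 0/0 ∈ {SC,TSO,PSO}

SC:yes TSO:yes PSO:yes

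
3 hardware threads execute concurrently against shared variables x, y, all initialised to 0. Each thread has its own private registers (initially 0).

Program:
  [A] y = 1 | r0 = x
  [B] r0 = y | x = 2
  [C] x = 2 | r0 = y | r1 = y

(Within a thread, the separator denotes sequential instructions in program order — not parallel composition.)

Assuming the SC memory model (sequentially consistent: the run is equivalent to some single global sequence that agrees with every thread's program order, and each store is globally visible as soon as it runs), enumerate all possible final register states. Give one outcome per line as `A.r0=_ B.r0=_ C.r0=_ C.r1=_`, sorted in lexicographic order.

outcome vector order: (A.r0,B.r0,C.r0,C.r1)
|SC outcomes| = 8

A.r0=0 B.r0=0 C.r0=1 C.r1=1
A.r0=0 B.r0=1 C.r0=1 C.r1=1
A.r0=2 B.r0=0 C.r0=0 C.r1=0
A.r0=2 B.r0=0 C.r0=0 C.r1=1
A.r0=2 B.r0=0 C.r0=1 C.r1=1
A.r0=2 B.r0=1 C.r0=0 C.r1=0
A.r0=2 B.r0=1 C.r0=0 C.r1=1
A.r0=2 B.r0=1 C.r0=1 C.r1=1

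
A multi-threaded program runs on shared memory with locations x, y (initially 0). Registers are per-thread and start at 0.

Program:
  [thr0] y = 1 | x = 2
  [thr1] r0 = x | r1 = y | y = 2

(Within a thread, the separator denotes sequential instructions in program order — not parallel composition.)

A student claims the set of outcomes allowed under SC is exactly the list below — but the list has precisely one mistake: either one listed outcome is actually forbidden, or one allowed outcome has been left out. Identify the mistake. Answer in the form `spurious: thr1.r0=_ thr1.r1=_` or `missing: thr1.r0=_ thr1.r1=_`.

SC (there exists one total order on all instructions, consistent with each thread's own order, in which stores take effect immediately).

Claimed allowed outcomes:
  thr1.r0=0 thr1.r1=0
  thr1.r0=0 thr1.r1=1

missing: thr1.r0=2 thr1.r1=1

outcome vector order: (thr1.r0,thr1.r1)
under SC → (0,0); (0,1); (2,1)
SC∖claimed = {(2,1)}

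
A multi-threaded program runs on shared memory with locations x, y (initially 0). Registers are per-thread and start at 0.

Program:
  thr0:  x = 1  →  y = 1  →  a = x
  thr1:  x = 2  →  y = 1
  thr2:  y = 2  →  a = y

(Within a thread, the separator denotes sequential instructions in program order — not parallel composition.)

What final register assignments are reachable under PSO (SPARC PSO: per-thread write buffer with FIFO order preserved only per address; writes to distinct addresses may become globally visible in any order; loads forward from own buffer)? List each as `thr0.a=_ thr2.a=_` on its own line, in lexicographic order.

thr0.a=1 thr2.a=1
thr0.a=1 thr2.a=2
thr0.a=2 thr2.a=1
thr0.a=2 thr2.a=2

outcome vector order: (thr0.a,thr2.a)
|PSO outcomes| = 4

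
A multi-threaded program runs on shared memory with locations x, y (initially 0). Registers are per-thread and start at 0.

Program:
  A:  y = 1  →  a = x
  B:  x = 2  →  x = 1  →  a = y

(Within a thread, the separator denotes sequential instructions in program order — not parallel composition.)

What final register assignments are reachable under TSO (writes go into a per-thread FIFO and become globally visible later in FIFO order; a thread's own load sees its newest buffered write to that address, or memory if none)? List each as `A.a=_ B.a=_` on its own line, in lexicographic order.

outcome vector order: (A.a,B.a)
|TSO outcomes| = 6

A.a=0 B.a=0
A.a=0 B.a=1
A.a=1 B.a=0
A.a=1 B.a=1
A.a=2 B.a=0
A.a=2 B.a=1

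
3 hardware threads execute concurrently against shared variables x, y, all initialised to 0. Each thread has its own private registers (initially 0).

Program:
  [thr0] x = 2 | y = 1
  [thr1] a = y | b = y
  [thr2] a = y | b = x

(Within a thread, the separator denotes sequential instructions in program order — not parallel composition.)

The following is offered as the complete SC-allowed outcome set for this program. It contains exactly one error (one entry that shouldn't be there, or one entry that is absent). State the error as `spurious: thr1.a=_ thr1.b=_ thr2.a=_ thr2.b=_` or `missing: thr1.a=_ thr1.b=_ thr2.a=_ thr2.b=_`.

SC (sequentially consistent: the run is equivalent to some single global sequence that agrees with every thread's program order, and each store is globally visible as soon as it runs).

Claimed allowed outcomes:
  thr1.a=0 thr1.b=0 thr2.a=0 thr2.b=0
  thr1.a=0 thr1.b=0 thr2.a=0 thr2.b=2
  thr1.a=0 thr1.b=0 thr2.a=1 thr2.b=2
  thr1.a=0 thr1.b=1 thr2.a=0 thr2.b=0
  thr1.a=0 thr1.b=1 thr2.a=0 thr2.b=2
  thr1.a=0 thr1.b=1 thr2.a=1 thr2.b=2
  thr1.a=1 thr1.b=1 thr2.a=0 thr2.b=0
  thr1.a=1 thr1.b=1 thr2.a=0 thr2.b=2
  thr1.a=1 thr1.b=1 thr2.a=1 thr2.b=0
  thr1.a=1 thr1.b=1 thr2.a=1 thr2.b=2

outcome vector order: (thr1.a,thr1.b,thr2.a,thr2.b)
SC: 9 outcomes — {<0 0 0 0>; <0 0 0 2>; <0 0 1 2>; <0 1 0 0>; <0 1 0 2>; <0 1 1 2>; <1 1 0 0>; <1 1 0 2>; <1 1 1 2>}
claimed∖SC = {<1 1 1 0>}

spurious: thr1.a=1 thr1.b=1 thr2.a=1 thr2.b=0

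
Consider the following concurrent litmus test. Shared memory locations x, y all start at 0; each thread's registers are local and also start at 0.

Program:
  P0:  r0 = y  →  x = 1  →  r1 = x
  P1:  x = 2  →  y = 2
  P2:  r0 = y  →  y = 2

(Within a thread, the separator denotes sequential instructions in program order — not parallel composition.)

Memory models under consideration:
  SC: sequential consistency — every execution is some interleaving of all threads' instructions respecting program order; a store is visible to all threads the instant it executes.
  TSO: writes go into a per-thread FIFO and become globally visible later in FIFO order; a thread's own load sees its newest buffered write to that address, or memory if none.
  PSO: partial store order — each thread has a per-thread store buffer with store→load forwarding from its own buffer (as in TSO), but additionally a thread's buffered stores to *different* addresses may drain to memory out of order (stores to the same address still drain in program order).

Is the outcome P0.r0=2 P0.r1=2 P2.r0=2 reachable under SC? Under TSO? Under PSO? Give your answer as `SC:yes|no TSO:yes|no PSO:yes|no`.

SC:no TSO:no PSO:yes

outcome vector order: (P0.r0,P0.r1,P2.r0)
SC (7): 0/1/0; 0/1/2; 0/2/0; 0/2/2; 2/1/0; 2/1/2; 2/2/0
TSO (7): 0/1/0; 0/1/2; 0/2/0; 0/2/2; 2/1/0; 2/1/2; 2/2/0
PSO (8): 0/1/0; 0/1/2; 0/2/0; 0/2/2; 2/1/0; 2/1/2; 2/2/0; 2/2/2
target 2/2/2 ∈ {PSO}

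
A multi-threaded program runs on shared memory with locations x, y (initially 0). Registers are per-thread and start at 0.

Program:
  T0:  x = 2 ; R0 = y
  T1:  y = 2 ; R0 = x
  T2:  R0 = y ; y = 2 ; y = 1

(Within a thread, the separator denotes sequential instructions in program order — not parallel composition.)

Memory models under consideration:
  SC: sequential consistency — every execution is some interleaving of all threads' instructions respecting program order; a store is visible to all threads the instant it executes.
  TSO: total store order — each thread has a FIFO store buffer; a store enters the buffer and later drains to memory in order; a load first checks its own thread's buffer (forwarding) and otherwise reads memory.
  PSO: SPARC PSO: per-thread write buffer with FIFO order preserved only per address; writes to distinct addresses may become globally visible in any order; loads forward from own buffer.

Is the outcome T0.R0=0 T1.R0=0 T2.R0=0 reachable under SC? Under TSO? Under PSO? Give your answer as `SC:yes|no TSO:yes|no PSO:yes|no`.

SC:no TSO:yes PSO:yes

outcome vector order: (T0.R0,T1.R0,T2.R0)
SC: 10 outcomes — {<0 2 0>, <0 2 2>, <1 0 0>, <1 0 2>, <1 2 0>, <1 2 2>, <2 0 0>, <2 0 2>, <2 2 0>, <2 2 2>}
TSO: 12 outcomes — {<0 0 0>, <0 0 2>, <0 2 0>, <0 2 2>, <1 0 0>, <1 0 2>, <1 2 0>, <1 2 2>, <2 0 0>, <2 0 2>, <2 2 0>, <2 2 2>}
PSO: 12 outcomes — {<0 0 0>, <0 0 2>, <0 2 0>, <0 2 2>, <1 0 0>, <1 0 2>, <1 2 0>, <1 2 2>, <2 0 0>, <2 0 2>, <2 2 0>, <2 2 2>}
target <0 0 0> ∈ {TSO,PSO}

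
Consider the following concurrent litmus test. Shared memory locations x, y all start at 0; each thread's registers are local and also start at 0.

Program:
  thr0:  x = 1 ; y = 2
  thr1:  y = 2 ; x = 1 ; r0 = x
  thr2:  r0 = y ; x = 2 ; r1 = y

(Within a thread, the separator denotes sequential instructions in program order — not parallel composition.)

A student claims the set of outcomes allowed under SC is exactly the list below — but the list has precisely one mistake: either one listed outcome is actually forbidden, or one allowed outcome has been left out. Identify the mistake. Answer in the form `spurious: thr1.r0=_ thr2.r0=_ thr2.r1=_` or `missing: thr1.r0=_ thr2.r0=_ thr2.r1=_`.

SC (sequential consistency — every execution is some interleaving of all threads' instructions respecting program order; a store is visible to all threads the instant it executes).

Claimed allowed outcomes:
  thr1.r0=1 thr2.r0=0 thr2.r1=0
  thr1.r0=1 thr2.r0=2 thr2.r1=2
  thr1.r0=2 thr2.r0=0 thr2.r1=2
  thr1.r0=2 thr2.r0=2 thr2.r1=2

missing: thr1.r0=1 thr2.r0=0 thr2.r1=2

outcome vector order: (thr1.r0,thr2.r0,thr2.r1)
SC: 5 outcomes — {100; 102; 122; 202; 222}
SC∖claimed = {102}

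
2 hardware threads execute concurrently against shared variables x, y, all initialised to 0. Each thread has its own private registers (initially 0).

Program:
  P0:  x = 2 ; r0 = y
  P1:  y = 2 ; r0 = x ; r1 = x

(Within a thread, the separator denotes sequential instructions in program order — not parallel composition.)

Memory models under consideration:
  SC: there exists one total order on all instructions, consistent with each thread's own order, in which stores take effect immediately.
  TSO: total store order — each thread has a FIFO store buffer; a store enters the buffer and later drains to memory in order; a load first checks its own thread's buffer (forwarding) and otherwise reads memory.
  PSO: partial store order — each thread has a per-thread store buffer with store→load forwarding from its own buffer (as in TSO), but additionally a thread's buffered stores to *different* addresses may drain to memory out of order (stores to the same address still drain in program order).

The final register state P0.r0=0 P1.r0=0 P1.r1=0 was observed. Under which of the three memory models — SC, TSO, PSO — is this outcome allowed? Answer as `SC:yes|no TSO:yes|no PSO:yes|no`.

outcome vector order: (P0.r0,P1.r0,P1.r1)
SC (4): (0,2,2); (2,0,0); (2,0,2); (2,2,2)
TSO (6): (0,0,0); (0,0,2); (0,2,2); (2,0,0); (2,0,2); (2,2,2)
PSO (6): (0,0,0); (0,0,2); (0,2,2); (2,0,0); (2,0,2); (2,2,2)
target (0,0,0) ∈ {TSO,PSO}

SC:no TSO:yes PSO:yes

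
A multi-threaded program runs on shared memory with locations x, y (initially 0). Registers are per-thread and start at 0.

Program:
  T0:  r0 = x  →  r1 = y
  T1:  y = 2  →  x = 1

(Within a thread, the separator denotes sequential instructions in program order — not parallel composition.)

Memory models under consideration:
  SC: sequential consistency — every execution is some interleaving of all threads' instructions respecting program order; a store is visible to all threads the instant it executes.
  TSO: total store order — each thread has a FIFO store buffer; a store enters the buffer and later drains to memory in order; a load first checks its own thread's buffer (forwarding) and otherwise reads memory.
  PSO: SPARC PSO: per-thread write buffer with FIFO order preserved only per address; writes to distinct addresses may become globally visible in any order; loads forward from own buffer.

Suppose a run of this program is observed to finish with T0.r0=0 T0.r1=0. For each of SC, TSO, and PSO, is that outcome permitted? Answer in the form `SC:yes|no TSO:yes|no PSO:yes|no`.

outcome vector order: (T0.r0,T0.r1)
SC (3): 00, 02, 12
TSO (3): 00, 02, 12
PSO (4): 00, 02, 10, 12
target 00 ∈ {SC,TSO,PSO}

SC:yes TSO:yes PSO:yes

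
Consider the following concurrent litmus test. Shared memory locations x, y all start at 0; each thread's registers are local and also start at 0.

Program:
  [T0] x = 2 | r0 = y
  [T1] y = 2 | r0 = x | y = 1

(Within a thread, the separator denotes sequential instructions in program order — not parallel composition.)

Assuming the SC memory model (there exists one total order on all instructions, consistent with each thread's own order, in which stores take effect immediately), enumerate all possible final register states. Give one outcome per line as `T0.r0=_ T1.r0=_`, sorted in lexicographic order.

T0.r0=0 T1.r0=2
T0.r0=1 T1.r0=0
T0.r0=1 T1.r0=2
T0.r0=2 T1.r0=0
T0.r0=2 T1.r0=2

outcome vector order: (T0.r0,T1.r0)
|SC outcomes| = 5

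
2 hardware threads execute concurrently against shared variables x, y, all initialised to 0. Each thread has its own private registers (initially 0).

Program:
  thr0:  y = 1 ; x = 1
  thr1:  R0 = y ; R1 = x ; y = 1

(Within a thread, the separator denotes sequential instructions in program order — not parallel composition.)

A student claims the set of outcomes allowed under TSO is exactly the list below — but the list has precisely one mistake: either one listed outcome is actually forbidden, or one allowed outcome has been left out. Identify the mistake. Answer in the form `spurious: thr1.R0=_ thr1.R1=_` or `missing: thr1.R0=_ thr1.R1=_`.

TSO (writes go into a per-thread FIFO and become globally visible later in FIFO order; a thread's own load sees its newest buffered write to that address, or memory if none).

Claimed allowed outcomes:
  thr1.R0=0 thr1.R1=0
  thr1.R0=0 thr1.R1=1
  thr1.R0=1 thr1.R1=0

missing: thr1.R0=1 thr1.R1=1

outcome vector order: (thr1.R0,thr1.R1)
[TSO] allowed = {<0 0>; <0 1>; <1 0>; <1 1>}
TSO∖claimed = {<1 1>}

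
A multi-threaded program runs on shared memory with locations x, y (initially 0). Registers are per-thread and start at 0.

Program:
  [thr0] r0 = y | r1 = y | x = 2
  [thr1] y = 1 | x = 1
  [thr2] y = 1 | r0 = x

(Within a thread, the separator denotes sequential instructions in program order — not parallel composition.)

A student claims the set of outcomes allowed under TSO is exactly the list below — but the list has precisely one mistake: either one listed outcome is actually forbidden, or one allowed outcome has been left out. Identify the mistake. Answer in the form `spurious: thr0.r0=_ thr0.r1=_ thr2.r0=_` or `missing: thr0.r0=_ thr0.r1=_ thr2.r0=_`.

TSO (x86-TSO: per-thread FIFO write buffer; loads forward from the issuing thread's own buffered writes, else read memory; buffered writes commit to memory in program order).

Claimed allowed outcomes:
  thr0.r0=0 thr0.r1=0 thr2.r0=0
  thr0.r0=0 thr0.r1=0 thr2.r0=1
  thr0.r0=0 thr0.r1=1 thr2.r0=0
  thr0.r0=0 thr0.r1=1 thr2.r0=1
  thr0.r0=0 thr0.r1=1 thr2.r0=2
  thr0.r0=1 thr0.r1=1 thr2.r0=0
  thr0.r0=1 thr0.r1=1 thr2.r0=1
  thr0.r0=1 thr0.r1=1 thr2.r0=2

missing: thr0.r0=0 thr0.r1=0 thr2.r0=2

outcome vector order: (thr0.r0,thr0.r1,thr2.r0)
[TSO] allowed = {<0 0 0>, <0 0 1>, <0 0 2>, <0 1 0>, <0 1 1>, <0 1 2>, <1 1 0>, <1 1 1>, <1 1 2>}
TSO∖claimed = {<0 0 2>}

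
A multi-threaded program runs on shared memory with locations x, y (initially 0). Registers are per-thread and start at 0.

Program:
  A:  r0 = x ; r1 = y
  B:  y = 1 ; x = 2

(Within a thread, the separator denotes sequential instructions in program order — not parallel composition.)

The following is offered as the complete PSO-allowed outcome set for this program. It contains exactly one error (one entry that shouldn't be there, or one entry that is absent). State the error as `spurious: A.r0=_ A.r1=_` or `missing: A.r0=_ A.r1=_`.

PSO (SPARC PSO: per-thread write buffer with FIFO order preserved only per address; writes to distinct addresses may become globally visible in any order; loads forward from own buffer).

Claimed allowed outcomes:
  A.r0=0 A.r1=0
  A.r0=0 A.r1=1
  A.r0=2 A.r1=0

outcome vector order: (A.r0,A.r1)
PSO: 4 outcomes — {(0,0), (0,1), (2,0), (2,1)}
PSO∖claimed = {(2,1)}

missing: A.r0=2 A.r1=1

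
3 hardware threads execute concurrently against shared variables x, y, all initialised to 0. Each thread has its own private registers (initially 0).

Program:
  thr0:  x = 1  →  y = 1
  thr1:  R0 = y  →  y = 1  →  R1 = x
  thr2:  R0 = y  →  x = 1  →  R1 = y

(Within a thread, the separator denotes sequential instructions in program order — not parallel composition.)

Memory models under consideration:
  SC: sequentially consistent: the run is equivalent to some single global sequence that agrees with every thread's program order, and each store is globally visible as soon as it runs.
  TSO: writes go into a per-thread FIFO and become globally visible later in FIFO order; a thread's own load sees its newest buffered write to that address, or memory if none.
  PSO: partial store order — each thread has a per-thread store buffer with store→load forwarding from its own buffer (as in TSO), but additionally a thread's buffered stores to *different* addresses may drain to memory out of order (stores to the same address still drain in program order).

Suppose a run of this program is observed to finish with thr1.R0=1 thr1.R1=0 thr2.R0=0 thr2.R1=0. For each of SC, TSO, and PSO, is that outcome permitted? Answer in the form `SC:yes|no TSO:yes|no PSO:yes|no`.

outcome vector order: (thr1.R0,thr1.R1,thr2.R0,thr2.R1)
under SC → 0001, 0011, 0100, 0101, 0111, 1100, 1101, 1111
under TSO → 0000, 0001, 0011, 0100, 0101, 0111, 1100, 1101, 1111
under PSO → 0000, 0001, 0011, 0100, 0101, 0111, 1000, 1001, 1011, 1100, 1101, 1111
target 1000 ∈ {PSO}

SC:no TSO:no PSO:yes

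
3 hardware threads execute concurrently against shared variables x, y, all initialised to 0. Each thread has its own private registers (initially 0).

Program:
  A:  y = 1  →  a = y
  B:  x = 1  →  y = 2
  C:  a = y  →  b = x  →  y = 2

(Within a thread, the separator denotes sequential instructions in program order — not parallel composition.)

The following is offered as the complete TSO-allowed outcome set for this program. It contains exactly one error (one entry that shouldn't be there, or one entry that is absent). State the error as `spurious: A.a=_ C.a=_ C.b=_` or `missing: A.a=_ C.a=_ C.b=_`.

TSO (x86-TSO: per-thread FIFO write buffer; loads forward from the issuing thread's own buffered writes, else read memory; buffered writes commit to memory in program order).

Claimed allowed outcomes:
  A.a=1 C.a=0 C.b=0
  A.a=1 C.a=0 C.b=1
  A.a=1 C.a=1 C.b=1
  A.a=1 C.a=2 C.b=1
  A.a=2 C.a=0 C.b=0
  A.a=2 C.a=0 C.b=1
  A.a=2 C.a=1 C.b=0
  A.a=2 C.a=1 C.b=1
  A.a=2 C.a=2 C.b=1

missing: A.a=1 C.a=1 C.b=0

outcome vector order: (A.a,C.a,C.b)
TSO (10): 1/0/0; 1/0/1; 1/1/0; 1/1/1; 1/2/1; 2/0/0; 2/0/1; 2/1/0; 2/1/1; 2/2/1
TSO∖claimed = {1/1/0}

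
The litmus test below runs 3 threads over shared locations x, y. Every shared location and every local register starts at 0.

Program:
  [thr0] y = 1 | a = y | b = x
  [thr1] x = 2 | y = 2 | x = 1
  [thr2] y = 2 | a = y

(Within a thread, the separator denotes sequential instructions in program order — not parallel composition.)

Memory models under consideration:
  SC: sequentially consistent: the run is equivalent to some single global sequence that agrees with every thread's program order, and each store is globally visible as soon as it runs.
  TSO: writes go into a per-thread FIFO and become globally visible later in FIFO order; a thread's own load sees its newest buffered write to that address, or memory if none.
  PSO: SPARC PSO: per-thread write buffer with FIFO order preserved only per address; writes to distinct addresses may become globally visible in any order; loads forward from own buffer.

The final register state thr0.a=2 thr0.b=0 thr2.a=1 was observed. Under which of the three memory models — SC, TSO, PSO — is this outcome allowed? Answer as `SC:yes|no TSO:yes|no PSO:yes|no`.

outcome vector order: (thr0.a,thr0.b,thr2.a)
SC: 11 outcomes — {<1 0 1>, <1 0 2>, <1 1 1>, <1 1 2>, <1 2 1>, <1 2 2>, <2 0 2>, <2 1 1>, <2 1 2>, <2 2 1>, <2 2 2>}
TSO: 11 outcomes — {<1 0 1>, <1 0 2>, <1 1 1>, <1 1 2>, <1 2 1>, <1 2 2>, <2 0 2>, <2 1 1>, <2 1 2>, <2 2 1>, <2 2 2>}
PSO: 12 outcomes — {<1 0 1>, <1 0 2>, <1 1 1>, <1 1 2>, <1 2 1>, <1 2 2>, <2 0 1>, <2 0 2>, <2 1 1>, <2 1 2>, <2 2 1>, <2 2 2>}
target <2 0 1> ∈ {PSO}

SC:no TSO:no PSO:yes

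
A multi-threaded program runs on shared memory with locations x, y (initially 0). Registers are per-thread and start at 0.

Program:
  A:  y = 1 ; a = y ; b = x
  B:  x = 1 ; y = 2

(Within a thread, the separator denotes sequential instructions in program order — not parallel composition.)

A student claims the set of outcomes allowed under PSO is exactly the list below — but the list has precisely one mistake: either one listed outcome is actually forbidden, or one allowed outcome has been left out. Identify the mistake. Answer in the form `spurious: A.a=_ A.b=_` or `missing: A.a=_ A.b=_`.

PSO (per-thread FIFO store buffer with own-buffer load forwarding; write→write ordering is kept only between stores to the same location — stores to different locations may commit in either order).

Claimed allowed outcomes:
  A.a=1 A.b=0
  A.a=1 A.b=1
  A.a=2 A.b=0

outcome vector order: (A.a,A.b)
[PSO] allowed = {10; 11; 20; 21}
PSO∖claimed = {21}

missing: A.a=2 A.b=1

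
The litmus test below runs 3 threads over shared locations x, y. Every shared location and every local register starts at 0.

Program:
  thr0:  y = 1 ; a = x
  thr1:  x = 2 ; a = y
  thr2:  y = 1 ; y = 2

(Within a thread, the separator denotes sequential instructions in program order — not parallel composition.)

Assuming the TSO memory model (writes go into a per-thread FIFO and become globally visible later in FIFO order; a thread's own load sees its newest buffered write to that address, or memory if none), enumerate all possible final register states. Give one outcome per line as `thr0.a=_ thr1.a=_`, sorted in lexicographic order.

thr0.a=0 thr1.a=0
thr0.a=0 thr1.a=1
thr0.a=0 thr1.a=2
thr0.a=2 thr1.a=0
thr0.a=2 thr1.a=1
thr0.a=2 thr1.a=2

outcome vector order: (thr0.a,thr1.a)
|TSO outcomes| = 6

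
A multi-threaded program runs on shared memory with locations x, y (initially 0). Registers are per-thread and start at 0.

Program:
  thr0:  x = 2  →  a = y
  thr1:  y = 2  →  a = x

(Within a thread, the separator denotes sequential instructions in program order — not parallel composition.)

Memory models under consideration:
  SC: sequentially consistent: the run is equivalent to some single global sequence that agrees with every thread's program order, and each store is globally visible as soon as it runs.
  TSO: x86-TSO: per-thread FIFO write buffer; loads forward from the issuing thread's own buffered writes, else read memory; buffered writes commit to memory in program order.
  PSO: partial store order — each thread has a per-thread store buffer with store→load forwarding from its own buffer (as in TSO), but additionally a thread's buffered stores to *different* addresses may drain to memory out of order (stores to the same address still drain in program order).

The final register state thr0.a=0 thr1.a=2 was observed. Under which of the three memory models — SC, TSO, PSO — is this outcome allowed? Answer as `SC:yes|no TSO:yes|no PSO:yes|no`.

outcome vector order: (thr0.a,thr1.a)
SC: 3 outcomes — {02, 20, 22}
TSO: 4 outcomes — {00, 02, 20, 22}
PSO: 4 outcomes — {00, 02, 20, 22}
target 02 ∈ {SC,TSO,PSO}

SC:yes TSO:yes PSO:yes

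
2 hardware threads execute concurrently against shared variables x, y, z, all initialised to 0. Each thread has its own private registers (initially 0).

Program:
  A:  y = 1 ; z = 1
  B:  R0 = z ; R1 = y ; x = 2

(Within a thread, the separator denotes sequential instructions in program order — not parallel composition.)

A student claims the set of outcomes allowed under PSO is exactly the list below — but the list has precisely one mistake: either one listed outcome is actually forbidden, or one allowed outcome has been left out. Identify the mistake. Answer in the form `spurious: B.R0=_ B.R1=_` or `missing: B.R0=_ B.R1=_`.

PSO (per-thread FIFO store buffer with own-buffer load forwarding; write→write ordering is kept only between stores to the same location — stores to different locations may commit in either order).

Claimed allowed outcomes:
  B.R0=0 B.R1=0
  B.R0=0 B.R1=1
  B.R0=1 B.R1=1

missing: B.R0=1 B.R1=0

outcome vector order: (B.R0,B.R1)
PSO: 4 outcomes — {(0,0); (0,1); (1,0); (1,1)}
PSO∖claimed = {(1,0)}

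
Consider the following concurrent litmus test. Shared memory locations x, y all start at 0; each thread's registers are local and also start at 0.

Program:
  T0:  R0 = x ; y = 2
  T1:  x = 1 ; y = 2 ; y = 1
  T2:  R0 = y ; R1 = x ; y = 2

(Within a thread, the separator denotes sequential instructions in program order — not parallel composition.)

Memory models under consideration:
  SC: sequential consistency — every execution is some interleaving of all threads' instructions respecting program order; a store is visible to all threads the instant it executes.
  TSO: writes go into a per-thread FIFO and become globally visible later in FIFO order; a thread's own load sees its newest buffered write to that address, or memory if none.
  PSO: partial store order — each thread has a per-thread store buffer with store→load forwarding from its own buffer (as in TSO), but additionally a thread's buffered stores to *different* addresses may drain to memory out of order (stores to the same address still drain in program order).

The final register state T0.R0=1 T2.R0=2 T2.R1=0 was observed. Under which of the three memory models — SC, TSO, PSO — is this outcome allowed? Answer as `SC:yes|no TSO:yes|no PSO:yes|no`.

SC:no TSO:no PSO:yes

outcome vector order: (T0.R0,T2.R0,T2.R1)
SC: 9 outcomes — {000; 001; 011; 020; 021; 100; 101; 111; 121}
TSO: 9 outcomes — {000; 001; 011; 020; 021; 100; 101; 111; 121}
PSO: 12 outcomes — {000; 001; 010; 011; 020; 021; 100; 101; 110; 111; 120; 121}
target 120 ∈ {PSO}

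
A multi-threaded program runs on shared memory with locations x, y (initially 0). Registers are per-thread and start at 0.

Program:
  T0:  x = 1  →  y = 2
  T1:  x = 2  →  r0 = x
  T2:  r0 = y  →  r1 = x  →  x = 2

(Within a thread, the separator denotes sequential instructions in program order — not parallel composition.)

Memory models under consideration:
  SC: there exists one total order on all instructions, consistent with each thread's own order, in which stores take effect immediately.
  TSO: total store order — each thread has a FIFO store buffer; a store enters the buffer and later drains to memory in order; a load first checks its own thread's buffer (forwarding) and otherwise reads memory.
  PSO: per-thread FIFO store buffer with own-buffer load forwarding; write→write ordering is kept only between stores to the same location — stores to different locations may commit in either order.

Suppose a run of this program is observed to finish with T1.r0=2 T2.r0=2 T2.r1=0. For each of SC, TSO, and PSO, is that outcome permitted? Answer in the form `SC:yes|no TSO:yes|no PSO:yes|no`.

SC:no TSO:no PSO:yes

outcome vector order: (T1.r0,T2.r0,T2.r1)
SC: 9 outcomes — {(1,0,0), (1,0,1), (1,0,2), (1,2,1), (2,0,0), (2,0,1), (2,0,2), (2,2,1), (2,2,2)}
TSO: 9 outcomes — {(1,0,0), (1,0,1), (1,0,2), (1,2,1), (2,0,0), (2,0,1), (2,0,2), (2,2,1), (2,2,2)}
PSO: 12 outcomes — {(1,0,0), (1,0,1), (1,0,2), (1,2,0), (1,2,1), (1,2,2), (2,0,0), (2,0,1), (2,0,2), (2,2,0), (2,2,1), (2,2,2)}
target (2,2,0) ∈ {PSO}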